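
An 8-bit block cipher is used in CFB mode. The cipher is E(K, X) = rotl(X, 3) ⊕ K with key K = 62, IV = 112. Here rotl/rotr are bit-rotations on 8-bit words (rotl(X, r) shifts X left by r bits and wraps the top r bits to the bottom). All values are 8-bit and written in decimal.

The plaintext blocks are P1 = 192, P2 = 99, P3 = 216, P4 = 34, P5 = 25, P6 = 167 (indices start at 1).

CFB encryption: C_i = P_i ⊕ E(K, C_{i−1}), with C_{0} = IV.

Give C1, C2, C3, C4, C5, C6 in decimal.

C1 = 125, C2 = 182, C3 = 83, C4 = 134, C5 = 19, C6 = 1

C1: E(K, 112) = 189; 192 ⊕ 189 = 125.
C2: E(K, 125) = 213; 99 ⊕ 213 = 182.
C3: E(K, 182) = 139; 216 ⊕ 139 = 83.
C4: E(K, 83) = 164; 34 ⊕ 164 = 134.
C5: E(K, 134) = 10; 25 ⊕ 10 = 19.
C6: E(K, 19) = 166; 167 ⊕ 166 = 1.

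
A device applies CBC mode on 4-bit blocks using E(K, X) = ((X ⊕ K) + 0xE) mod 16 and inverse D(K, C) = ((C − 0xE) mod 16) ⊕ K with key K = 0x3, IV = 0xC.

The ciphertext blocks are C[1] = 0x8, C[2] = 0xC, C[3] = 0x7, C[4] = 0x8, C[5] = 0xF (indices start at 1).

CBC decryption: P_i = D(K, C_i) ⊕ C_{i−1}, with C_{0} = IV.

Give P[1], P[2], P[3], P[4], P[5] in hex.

P[1] = 0x5, P[2] = 0x5, P[3] = 0x6, P[4] = 0xE, P[5] = 0xA

P[1]: D(K, 0x8) = 0x9; 0x9 ⊕ 0xC = 0x5.
P[2]: D(K, 0xC) = 0xD; 0xD ⊕ 0x8 = 0x5.
P[3]: D(K, 0x7) = 0xA; 0xA ⊕ 0xC = 0x6.
P[4]: D(K, 0x8) = 0x9; 0x9 ⊕ 0x7 = 0xE.
P[5]: D(K, 0xF) = 0x2; 0x2 ⊕ 0x8 = 0xA.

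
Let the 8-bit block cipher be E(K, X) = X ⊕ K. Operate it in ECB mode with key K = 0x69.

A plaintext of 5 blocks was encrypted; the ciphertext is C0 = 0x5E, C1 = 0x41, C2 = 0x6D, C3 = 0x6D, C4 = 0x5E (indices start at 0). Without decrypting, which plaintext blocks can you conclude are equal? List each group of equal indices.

P0 = P4; P2 = P3

ECB encrypts each block independently with the same key, so equal ciphertext blocks imply equal plaintext blocks.
C0 = C4 = 0x5E, so P0 = P4.
C2 = C3 = 0x6D, so P2 = P3.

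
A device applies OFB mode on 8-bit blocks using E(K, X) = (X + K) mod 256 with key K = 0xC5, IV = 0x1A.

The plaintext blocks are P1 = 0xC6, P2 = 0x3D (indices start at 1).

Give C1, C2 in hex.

C1 = 0x19, C2 = 0x99

OFB encryption: S_i = E(K, S_{i−1}) with S_{0} = IV; C_i = P_i ⊕ S_i.
C1: S = E(K, 0x1A) = 0xDF; 0xC6 ⊕ 0xDF = 0x19.
C2: S = E(K, 0xDF) = 0xA4; 0x3D ⊕ 0xA4 = 0x99.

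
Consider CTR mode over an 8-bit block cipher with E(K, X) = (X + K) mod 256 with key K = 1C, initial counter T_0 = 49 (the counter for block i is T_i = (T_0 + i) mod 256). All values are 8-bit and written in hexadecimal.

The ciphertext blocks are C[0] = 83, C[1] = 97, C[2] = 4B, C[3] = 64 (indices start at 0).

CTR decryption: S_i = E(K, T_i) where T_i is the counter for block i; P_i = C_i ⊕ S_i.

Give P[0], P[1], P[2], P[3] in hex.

P[0]: T = 49, S = E(K, T) = 65; 83 ⊕ 65 = E6.
P[1]: T = 4A, S = E(K, T) = 66; 97 ⊕ 66 = F1.
P[2]: T = 4B, S = E(K, T) = 67; 4B ⊕ 67 = 2C.
P[3]: T = 4C, S = E(K, T) = 68; 64 ⊕ 68 = 0C.

P[0] = E6, P[1] = F1, P[2] = 2C, P[3] = 0C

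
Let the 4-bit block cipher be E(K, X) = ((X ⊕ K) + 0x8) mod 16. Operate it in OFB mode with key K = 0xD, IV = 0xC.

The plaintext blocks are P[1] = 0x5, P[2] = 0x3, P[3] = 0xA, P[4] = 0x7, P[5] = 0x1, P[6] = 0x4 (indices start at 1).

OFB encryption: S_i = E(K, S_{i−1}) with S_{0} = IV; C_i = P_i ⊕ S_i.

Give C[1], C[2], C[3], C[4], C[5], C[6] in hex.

C[1] = 0xC, C[2] = 0xF, C[3] = 0x3, C[4] = 0xB, C[5] = 0x8, C[6] = 0x8

C[1]: S = E(K, 0xC) = 0x9; 0x5 ⊕ 0x9 = 0xC.
C[2]: S = E(K, 0x9) = 0xC; 0x3 ⊕ 0xC = 0xF.
C[3]: S = E(K, 0xC) = 0x9; 0xA ⊕ 0x9 = 0x3.
C[4]: S = E(K, 0x9) = 0xC; 0x7 ⊕ 0xC = 0xB.
C[5]: S = E(K, 0xC) = 0x9; 0x1 ⊕ 0x9 = 0x8.
C[6]: S = E(K, 0x9) = 0xC; 0x4 ⊕ 0xC = 0x8.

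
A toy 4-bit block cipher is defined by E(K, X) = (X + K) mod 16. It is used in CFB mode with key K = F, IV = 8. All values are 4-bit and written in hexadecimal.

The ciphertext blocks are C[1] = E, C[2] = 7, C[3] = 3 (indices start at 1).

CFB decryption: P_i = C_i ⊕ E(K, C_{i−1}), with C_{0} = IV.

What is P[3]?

P[3]: E(K, 7) = 6; 3 ⊕ 6 = 5.

P[3] = 5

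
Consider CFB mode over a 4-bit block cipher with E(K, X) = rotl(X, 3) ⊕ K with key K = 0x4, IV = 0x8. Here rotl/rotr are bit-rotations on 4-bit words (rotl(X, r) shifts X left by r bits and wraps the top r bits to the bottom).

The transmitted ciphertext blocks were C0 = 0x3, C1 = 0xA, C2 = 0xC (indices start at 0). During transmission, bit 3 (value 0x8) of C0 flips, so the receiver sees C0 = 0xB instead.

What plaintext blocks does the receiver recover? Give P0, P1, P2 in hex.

CFB decryption: P_i = C_i ⊕ E(K, C_{i−1}), with C_{−1} = IV.
Only C0 changed, to 0xB. In CFB, a change in C_i flips the same bit in P_i and garbles P_{i+1}. Decrypting the received ciphertext:
P0: E(K, 0x8) = 0x0; 0xB ⊕ 0x0 = 0xB.
P1: E(K, 0xB) = 0x9; 0xA ⊕ 0x9 = 0x3.
P2: E(K, 0xA) = 0x1; 0xC ⊕ 0x1 = 0xD.
Blocks that differ from the original plaintext: P0, P1.

P0 = 0xB, P1 = 0x3, P2 = 0xD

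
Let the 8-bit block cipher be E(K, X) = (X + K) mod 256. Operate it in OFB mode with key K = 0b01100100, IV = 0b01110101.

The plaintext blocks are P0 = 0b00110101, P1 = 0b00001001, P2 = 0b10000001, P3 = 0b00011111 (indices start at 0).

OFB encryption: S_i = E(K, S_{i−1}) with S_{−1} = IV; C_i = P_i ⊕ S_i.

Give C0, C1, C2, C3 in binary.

C0 = 0b11101100, C1 = 0b00110100, C2 = 0b00100000, C3 = 0b00011010

C0: S = E(K, 0b01110101) = 0b11011001; 0b00110101 ⊕ 0b11011001 = 0b11101100.
C1: S = E(K, 0b11011001) = 0b00111101; 0b00001001 ⊕ 0b00111101 = 0b00110100.
C2: S = E(K, 0b00111101) = 0b10100001; 0b10000001 ⊕ 0b10100001 = 0b00100000.
C3: S = E(K, 0b10100001) = 0b00000101; 0b00011111 ⊕ 0b00000101 = 0b00011010.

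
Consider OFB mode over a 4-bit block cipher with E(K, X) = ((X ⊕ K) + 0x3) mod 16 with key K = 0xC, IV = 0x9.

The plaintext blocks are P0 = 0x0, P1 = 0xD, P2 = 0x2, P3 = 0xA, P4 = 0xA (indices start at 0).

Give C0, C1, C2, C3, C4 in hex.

C0 = 0x8, C1 = 0xA, C2 = 0xC, C3 = 0xF, C4 = 0x6

OFB encryption: S_i = E(K, S_{i−1}) with S_{−1} = IV; C_i = P_i ⊕ S_i.
C0: S = E(K, 0x9) = 0x8; 0x0 ⊕ 0x8 = 0x8.
C1: S = E(K, 0x8) = 0x7; 0xD ⊕ 0x7 = 0xA.
C2: S = E(K, 0x7) = 0xE; 0x2 ⊕ 0xE = 0xC.
C3: S = E(K, 0xE) = 0x5; 0xA ⊕ 0x5 = 0xF.
C4: S = E(K, 0x5) = 0xC; 0xA ⊕ 0xC = 0x6.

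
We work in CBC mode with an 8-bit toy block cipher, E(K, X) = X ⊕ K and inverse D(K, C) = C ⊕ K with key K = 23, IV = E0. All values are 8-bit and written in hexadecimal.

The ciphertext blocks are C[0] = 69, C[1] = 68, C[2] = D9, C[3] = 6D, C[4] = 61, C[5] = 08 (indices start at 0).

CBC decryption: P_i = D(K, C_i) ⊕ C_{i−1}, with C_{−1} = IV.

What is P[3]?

P[3]: D(K, 6D) = 4E; 4E ⊕ D9 = 97.

P[3] = 97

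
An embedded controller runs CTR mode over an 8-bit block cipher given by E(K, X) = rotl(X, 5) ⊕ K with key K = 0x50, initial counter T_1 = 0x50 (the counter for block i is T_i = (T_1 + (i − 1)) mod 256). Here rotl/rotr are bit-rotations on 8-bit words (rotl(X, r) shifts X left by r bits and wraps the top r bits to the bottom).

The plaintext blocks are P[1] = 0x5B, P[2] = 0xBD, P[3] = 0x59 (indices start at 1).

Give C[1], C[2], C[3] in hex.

CTR encryption: S_i = E(K, T_i) where T_i is the counter for block i; C_i = P_i ⊕ S_i.
C[1]: T = 0x50, S = E(K, T) = 0x5A; 0x5B ⊕ 0x5A = 0x01.
C[2]: T = 0x51, S = E(K, T) = 0x7A; 0xBD ⊕ 0x7A = 0xC7.
C[3]: T = 0x52, S = E(K, T) = 0x1A; 0x59 ⊕ 0x1A = 0x43.

C[1] = 0x01, C[2] = 0xC7, C[3] = 0x43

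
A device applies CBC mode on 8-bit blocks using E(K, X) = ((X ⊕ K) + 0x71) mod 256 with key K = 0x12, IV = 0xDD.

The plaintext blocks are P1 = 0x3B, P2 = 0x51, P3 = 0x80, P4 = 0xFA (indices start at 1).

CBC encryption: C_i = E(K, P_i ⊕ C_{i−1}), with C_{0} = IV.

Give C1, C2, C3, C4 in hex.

C1: P1 ⊕ 0xDD = 0xE6; E(K, 0xE6) = 0x65.
C2: P2 ⊕ 0x65 = 0x34; E(K, 0x34) = 0x97.
C3: P3 ⊕ 0x97 = 0x17; E(K, 0x17) = 0x76.
C4: P4 ⊕ 0x76 = 0x8C; E(K, 0x8C) = 0x0F.

C1 = 0x65, C2 = 0x97, C3 = 0x76, C4 = 0x0F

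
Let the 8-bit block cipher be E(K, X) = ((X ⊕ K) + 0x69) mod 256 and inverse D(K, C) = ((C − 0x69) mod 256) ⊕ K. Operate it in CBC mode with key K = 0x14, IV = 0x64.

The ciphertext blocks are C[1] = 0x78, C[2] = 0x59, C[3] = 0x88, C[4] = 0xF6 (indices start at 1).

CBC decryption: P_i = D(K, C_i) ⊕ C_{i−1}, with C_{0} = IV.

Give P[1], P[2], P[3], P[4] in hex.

P[1]: D(K, 0x78) = 0x1B; 0x1B ⊕ 0x64 = 0x7F.
P[2]: D(K, 0x59) = 0xE4; 0xE4 ⊕ 0x78 = 0x9C.
P[3]: D(K, 0x88) = 0x0B; 0x0B ⊕ 0x59 = 0x52.
P[4]: D(K, 0xF6) = 0x99; 0x99 ⊕ 0x88 = 0x11.

P[1] = 0x7F, P[2] = 0x9C, P[3] = 0x52, P[4] = 0x11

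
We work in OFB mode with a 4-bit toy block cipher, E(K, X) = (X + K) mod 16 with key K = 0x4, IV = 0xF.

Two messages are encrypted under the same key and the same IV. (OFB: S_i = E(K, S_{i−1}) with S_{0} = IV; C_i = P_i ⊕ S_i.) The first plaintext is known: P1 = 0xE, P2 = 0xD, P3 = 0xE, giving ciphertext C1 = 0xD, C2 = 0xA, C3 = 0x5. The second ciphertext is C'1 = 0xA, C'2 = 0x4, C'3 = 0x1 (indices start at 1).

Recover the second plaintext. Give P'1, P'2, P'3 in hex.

P'1 = 0x9, P'2 = 0x3, P'3 = 0xA

In OFB with a reused IV, both messages share the same keystream S_i, so C_i ⊕ C'_i = P_i ⊕ P'_i and thus P'_i = P_i ⊕ C_i ⊕ C'_i.
P'1: 0xE ⊕ 0xD ⊕ 0xA = 0x9.
P'2: 0xD ⊕ 0xA ⊕ 0x4 = 0x3.
P'3: 0xE ⊕ 0x5 ⊕ 0x1 = 0xA.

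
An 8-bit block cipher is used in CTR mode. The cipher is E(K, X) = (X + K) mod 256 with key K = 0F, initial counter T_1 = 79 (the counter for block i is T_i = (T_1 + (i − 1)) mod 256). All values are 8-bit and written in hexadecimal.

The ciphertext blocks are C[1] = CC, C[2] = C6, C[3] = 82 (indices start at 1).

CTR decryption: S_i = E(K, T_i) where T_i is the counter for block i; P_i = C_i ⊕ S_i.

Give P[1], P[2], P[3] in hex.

P[1] = 44, P[2] = 4F, P[3] = 08

P[1]: T = 79, S = E(K, T) = 88; CC ⊕ 88 = 44.
P[2]: T = 7A, S = E(K, T) = 89; C6 ⊕ 89 = 4F.
P[3]: T = 7B, S = E(K, T) = 8A; 82 ⊕ 8A = 08.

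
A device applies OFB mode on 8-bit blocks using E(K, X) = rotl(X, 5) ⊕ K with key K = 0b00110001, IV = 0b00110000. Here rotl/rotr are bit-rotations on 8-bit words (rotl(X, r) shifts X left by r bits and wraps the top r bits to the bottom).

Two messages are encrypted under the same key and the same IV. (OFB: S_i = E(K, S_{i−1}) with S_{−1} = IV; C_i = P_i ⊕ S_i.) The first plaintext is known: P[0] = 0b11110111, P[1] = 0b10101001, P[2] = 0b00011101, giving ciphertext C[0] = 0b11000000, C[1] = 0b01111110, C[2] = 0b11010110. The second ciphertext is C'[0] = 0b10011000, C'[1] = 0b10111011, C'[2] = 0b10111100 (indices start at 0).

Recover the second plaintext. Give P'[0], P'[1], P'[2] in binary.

In OFB with a reused IV, both messages share the same keystream S_i, so C_i ⊕ C'_i = P_i ⊕ P'_i and thus P'_i = P_i ⊕ C_i ⊕ C'_i.
P'[0]: 0b11110111 ⊕ 0b11000000 ⊕ 0b10011000 = 0b10101111.
P'[1]: 0b10101001 ⊕ 0b01111110 ⊕ 0b10111011 = 0b01101100.
P'[2]: 0b00011101 ⊕ 0b11010110 ⊕ 0b10111100 = 0b01110111.

P'[0] = 0b10101111, P'[1] = 0b01101100, P'[2] = 0b01110111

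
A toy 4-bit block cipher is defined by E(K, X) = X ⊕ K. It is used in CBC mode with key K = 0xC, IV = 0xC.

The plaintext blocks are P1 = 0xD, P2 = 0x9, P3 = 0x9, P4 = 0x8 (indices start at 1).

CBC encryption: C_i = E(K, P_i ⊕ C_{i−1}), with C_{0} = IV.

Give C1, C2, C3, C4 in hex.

C1 = 0xD, C2 = 0x8, C3 = 0xD, C4 = 0x9

C1: P1 ⊕ 0xC = 0x1; E(K, 0x1) = 0xD.
C2: P2 ⊕ 0xD = 0x4; E(K, 0x4) = 0x8.
C3: P3 ⊕ 0x8 = 0x1; E(K, 0x1) = 0xD.
C4: P4 ⊕ 0xD = 0x5; E(K, 0x5) = 0x9.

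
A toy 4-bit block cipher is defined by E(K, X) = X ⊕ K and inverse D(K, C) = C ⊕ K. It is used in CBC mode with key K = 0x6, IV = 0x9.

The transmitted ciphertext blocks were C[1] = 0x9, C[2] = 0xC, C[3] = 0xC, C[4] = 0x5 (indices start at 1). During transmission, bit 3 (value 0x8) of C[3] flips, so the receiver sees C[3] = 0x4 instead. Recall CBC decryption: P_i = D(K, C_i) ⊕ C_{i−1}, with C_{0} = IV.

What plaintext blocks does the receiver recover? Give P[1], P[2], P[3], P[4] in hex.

Only C[3] changed, to 0x4. In CBC, a change in C_i garbles P_i and flips the same bit in P_{i+1}. Decrypting the received ciphertext:
P[1]: D(K, 0x9) = 0xF; 0xF ⊕ 0x9 = 0x6.
P[2]: D(K, 0xC) = 0xA; 0xA ⊕ 0x9 = 0x3.
P[3]: D(K, 0x4) = 0x2; 0x2 ⊕ 0xC = 0xE.
P[4]: D(K, 0x5) = 0x3; 0x3 ⊕ 0x4 = 0x7.
Blocks that differ from the original plaintext: P[3], P[4].

P[1] = 0x6, P[2] = 0x3, P[3] = 0xE, P[4] = 0x7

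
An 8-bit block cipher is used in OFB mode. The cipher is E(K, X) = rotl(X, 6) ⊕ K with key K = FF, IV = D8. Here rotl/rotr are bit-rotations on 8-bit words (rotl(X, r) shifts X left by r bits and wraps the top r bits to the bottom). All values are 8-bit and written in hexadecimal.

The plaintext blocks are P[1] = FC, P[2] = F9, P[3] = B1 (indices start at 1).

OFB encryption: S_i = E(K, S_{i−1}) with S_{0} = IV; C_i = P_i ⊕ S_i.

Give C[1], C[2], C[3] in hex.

C[1] = 35, C[2] = 74, C[3] = 2D

C[1]: S = E(K, D8) = C9; FC ⊕ C9 = 35.
C[2]: S = E(K, C9) = 8D; F9 ⊕ 8D = 74.
C[3]: S = E(K, 8D) = 9C; B1 ⊕ 9C = 2D.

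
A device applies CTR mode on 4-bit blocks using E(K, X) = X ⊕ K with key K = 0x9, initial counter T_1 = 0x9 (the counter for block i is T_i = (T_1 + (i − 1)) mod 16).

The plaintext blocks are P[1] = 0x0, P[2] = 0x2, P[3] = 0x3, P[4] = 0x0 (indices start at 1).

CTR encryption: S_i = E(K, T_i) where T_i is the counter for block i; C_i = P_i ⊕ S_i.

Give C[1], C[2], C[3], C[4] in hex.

C[1]: T = 0x9, S = E(K, T) = 0x0; 0x0 ⊕ 0x0 = 0x0.
C[2]: T = 0xA, S = E(K, T) = 0x3; 0x2 ⊕ 0x3 = 0x1.
C[3]: T = 0xB, S = E(K, T) = 0x2; 0x3 ⊕ 0x2 = 0x1.
C[4]: T = 0xC, S = E(K, T) = 0x5; 0x0 ⊕ 0x5 = 0x5.

C[1] = 0x0, C[2] = 0x1, C[3] = 0x1, C[4] = 0x5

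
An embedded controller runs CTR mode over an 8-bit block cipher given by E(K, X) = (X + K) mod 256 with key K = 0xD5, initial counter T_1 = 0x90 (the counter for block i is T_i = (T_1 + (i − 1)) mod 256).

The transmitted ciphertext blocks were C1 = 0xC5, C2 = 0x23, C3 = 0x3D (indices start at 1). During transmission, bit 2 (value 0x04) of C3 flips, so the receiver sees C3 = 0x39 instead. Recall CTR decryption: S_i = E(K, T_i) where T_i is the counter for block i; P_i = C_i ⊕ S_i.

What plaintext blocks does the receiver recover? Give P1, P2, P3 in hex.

Only C3 changed, to 0x39. In CTR, a change in C_i flips the same bit in P_i only; the keystream is unaffected. Decrypting the received ciphertext:
P1: T = 0x90, S = E(K, T) = 0x65; 0xC5 ⊕ 0x65 = 0xA0.
P2: T = 0x91, S = E(K, T) = 0x66; 0x23 ⊕ 0x66 = 0x45.
P3: T = 0x92, S = E(K, T) = 0x67; 0x39 ⊕ 0x67 = 0x5E.
Blocks that differ from the original plaintext: P3.

P1 = 0xA0, P2 = 0x45, P3 = 0x5E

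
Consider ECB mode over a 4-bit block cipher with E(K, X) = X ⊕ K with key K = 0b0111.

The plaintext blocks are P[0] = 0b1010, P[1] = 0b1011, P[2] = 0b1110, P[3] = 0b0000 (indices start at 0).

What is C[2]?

C[2] = 0b1001

ECB encryption: C_i = E(K, P_i).
C[2]: E(K, 0b1110) = 0b1001.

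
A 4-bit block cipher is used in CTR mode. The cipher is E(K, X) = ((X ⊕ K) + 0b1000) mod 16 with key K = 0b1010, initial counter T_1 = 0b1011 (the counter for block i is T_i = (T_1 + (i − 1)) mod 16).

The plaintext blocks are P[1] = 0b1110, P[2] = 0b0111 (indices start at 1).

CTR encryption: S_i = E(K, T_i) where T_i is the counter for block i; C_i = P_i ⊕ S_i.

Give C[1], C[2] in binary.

C[1]: T = 0b1011, S = E(K, T) = 0b1001; 0b1110 ⊕ 0b1001 = 0b0111.
C[2]: T = 0b1100, S = E(K, T) = 0b1110; 0b0111 ⊕ 0b1110 = 0b1001.

C[1] = 0b0111, C[2] = 0b1001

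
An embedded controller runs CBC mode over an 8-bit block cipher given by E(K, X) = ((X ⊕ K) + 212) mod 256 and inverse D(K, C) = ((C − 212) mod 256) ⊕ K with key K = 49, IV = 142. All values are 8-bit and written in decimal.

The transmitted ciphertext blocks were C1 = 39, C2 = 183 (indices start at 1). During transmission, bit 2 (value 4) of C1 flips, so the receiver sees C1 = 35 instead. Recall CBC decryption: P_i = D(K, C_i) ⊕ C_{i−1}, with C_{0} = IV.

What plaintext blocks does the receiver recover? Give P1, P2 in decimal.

P1 = 240, P2 = 241

Only C1 changed, to 35. In CBC, a change in C_i garbles P_i and flips the same bit in P_{i+1}. Decrypting the received ciphertext:
P1: D(K, 35) = 126; 126 ⊕ 142 = 240.
P2: D(K, 183) = 210; 210 ⊕ 35 = 241.
Blocks that differ from the original plaintext: P1, P2.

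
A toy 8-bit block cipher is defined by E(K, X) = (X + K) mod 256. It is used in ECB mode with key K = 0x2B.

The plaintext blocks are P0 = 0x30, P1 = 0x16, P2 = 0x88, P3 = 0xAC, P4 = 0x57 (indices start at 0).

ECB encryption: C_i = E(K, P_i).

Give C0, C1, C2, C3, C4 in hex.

C0 = 0x5B, C1 = 0x41, C2 = 0xB3, C3 = 0xD7, C4 = 0x82

C0: E(K, 0x30) = 0x5B.
C1: E(K, 0x16) = 0x41.
C2: E(K, 0x88) = 0xB3.
C3: E(K, 0xAC) = 0xD7.
C4: E(K, 0x57) = 0x82.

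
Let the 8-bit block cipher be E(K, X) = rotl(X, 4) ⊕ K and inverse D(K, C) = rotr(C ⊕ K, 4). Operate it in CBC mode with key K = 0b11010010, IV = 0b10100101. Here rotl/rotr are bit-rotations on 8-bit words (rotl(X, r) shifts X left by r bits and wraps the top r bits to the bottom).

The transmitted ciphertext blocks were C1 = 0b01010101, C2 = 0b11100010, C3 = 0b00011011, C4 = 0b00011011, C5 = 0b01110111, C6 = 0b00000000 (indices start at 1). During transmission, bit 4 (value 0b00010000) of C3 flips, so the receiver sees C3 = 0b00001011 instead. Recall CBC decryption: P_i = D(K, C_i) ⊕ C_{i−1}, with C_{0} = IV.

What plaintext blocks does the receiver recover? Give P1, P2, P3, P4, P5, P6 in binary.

P1 = 0b11011101, P2 = 0b01010110, P3 = 0b01111111, P4 = 0b10010111, P5 = 0b01000001, P6 = 0b01011010

Only C3 changed, to 0b00001011. In CBC, a change in C_i garbles P_i and flips the same bit in P_{i+1}. Decrypting the received ciphertext:
P1: D(K, 0b01010101) = 0b01111000; 0b01111000 ⊕ 0b10100101 = 0b11011101.
P2: D(K, 0b11100010) = 0b00000011; 0b00000011 ⊕ 0b01010101 = 0b01010110.
P3: D(K, 0b00001011) = 0b10011101; 0b10011101 ⊕ 0b11100010 = 0b01111111.
P4: D(K, 0b00011011) = 0b10011100; 0b10011100 ⊕ 0b00001011 = 0b10010111.
P5: D(K, 0b01110111) = 0b01011010; 0b01011010 ⊕ 0b00011011 = 0b01000001.
P6: D(K, 0b00000000) = 0b00101101; 0b00101101 ⊕ 0b01110111 = 0b01011010.
Blocks that differ from the original plaintext: P3, P4.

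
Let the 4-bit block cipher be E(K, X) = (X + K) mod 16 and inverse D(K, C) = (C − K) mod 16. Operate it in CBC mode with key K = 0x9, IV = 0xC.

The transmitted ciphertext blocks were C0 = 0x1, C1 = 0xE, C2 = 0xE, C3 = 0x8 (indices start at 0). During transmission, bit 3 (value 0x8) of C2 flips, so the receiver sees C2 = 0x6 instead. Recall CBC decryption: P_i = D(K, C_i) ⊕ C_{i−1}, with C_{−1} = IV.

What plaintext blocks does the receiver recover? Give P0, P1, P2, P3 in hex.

P0 = 0x4, P1 = 0x4, P2 = 0x3, P3 = 0x9

Only C2 changed, to 0x6. In CBC, a change in C_i garbles P_i and flips the same bit in P_{i+1}. Decrypting the received ciphertext:
P0: D(K, 0x1) = 0x8; 0x8 ⊕ 0xC = 0x4.
P1: D(K, 0xE) = 0x5; 0x5 ⊕ 0x1 = 0x4.
P2: D(K, 0x6) = 0xD; 0xD ⊕ 0xE = 0x3.
P3: D(K, 0x8) = 0xF; 0xF ⊕ 0x6 = 0x9.
Blocks that differ from the original plaintext: P2, P3.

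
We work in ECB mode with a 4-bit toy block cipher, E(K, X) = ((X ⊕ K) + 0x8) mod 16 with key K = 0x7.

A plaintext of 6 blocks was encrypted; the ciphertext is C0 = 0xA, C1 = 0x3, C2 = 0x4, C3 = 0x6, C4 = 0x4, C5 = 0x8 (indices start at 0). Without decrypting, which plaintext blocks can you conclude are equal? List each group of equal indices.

P2 = P4

ECB encrypts each block independently with the same key, so equal ciphertext blocks imply equal plaintext blocks.
C2 = C4 = 0x4, so P2 = P4.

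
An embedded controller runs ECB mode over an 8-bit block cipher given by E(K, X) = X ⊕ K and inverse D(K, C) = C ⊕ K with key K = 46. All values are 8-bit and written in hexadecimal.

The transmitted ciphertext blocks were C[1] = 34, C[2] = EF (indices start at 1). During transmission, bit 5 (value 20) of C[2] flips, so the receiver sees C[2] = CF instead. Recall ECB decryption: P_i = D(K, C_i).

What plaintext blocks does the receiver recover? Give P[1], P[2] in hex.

Only C[2] changed, to CF. In ECB, a change in C_i affects only P_i. Decrypting the received ciphertext:
P[1]: D(K, 34) = 72.
P[2]: D(K, CF) = 89.
Blocks that differ from the original plaintext: P[2].

P[1] = 72, P[2] = 89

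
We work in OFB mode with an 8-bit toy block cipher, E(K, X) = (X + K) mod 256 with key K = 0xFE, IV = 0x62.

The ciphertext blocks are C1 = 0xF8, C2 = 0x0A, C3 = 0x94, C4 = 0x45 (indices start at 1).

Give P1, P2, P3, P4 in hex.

OFB decryption: S_i = E(K, S_{i−1}) with S_{0} = IV; P_i = C_i ⊕ S_i.
P1: S = E(K, 0x62) = 0x60; 0xF8 ⊕ 0x60 = 0x98.
P2: S = E(K, 0x60) = 0x5E; 0x0A ⊕ 0x5E = 0x54.
P3: S = E(K, 0x5E) = 0x5C; 0x94 ⊕ 0x5C = 0xC8.
P4: S = E(K, 0x5C) = 0x5A; 0x45 ⊕ 0x5A = 0x1F.

P1 = 0x98, P2 = 0x54, P3 = 0xC8, P4 = 0x1F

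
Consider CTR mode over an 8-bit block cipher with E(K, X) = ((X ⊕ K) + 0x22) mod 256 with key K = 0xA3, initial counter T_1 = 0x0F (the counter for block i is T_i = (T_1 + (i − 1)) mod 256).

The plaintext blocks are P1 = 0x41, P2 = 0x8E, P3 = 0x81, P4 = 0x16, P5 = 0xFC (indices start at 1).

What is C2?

CTR encryption: S_i = E(K, T_i) where T_i is the counter for block i; C_i = P_i ⊕ S_i.
C1: T = 0x0F, S = E(K, T) = 0xCE; 0x41 ⊕ 0xCE = 0x8F.
C2: T = 0x10, S = E(K, T) = 0xD5; 0x8E ⊕ 0xD5 = 0x5B.

C2 = 0x5B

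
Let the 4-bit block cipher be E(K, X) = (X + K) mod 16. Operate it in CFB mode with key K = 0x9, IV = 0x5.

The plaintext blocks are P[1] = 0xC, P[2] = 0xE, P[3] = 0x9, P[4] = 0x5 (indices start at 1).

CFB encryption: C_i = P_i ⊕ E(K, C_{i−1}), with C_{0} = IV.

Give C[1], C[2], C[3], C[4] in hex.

C[1] = 0x2, C[2] = 0x5, C[3] = 0x7, C[4] = 0x5

C[1]: E(K, 0x5) = 0xE; 0xC ⊕ 0xE = 0x2.
C[2]: E(K, 0x2) = 0xB; 0xE ⊕ 0xB = 0x5.
C[3]: E(K, 0x5) = 0xE; 0x9 ⊕ 0xE = 0x7.
C[4]: E(K, 0x7) = 0x0; 0x5 ⊕ 0x0 = 0x5.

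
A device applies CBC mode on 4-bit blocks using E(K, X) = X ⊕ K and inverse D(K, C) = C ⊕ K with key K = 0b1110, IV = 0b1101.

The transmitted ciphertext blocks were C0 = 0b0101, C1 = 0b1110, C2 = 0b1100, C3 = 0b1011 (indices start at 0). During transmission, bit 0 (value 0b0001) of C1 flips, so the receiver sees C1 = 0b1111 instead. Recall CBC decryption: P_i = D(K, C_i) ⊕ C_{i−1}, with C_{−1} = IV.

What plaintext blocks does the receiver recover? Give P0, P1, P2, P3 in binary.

Only C1 changed, to 0b1111. In CBC, a change in C_i garbles P_i and flips the same bit in P_{i+1}. Decrypting the received ciphertext:
P0: D(K, 0b0101) = 0b1011; 0b1011 ⊕ 0b1101 = 0b0110.
P1: D(K, 0b1111) = 0b0001; 0b0001 ⊕ 0b0101 = 0b0100.
P2: D(K, 0b1100) = 0b0010; 0b0010 ⊕ 0b1111 = 0b1101.
P3: D(K, 0b1011) = 0b0101; 0b0101 ⊕ 0b1100 = 0b1001.
Blocks that differ from the original plaintext: P1, P2.

P0 = 0b0110, P1 = 0b0100, P2 = 0b1101, P3 = 0b1001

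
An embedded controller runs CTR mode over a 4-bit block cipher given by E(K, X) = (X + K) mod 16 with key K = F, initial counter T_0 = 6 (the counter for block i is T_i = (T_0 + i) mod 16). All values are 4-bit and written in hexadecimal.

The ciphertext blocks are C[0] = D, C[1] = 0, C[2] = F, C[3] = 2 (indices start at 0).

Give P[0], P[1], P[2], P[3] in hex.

P[0] = 8, P[1] = 6, P[2] = 8, P[3] = A

CTR decryption: S_i = E(K, T_i) where T_i is the counter for block i; P_i = C_i ⊕ S_i.
P[0]: T = 6, S = E(K, T) = 5; D ⊕ 5 = 8.
P[1]: T = 7, S = E(K, T) = 6; 0 ⊕ 6 = 6.
P[2]: T = 8, S = E(K, T) = 7; F ⊕ 7 = 8.
P[3]: T = 9, S = E(K, T) = 8; 2 ⊕ 8 = A.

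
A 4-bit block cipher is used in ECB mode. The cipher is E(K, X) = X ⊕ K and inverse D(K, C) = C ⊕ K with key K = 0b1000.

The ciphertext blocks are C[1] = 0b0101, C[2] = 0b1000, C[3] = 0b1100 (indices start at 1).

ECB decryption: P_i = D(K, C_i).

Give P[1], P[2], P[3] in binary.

P[1] = 0b1101, P[2] = 0b0000, P[3] = 0b0100

P[1]: D(K, 0b0101) = 0b1101.
P[2]: D(K, 0b1000) = 0b0000.
P[3]: D(K, 0b1100) = 0b0100.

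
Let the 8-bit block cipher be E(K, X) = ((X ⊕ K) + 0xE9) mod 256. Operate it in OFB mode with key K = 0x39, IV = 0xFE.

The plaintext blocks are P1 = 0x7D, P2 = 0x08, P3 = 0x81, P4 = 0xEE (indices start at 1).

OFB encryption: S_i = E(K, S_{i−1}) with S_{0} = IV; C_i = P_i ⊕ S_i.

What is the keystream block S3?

C1: S = E(K, 0xFE) = 0xB0; 0x7D ⊕ 0xB0 = 0xCD.
C2: S = E(K, 0xB0) = 0x72; 0x08 ⊕ 0x72 = 0x7A.
C3: S = E(K, 0x72) = 0x34; 0x81 ⊕ 0x34 = 0xB5.
So S3 = 0x34.

0x34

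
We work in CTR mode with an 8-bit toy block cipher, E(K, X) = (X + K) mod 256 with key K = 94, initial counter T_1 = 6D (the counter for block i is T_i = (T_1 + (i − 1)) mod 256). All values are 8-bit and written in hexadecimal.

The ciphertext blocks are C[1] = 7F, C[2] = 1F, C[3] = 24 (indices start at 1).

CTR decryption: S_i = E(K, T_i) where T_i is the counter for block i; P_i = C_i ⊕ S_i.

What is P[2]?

P[2] = 1D

P[2]: T = 6E, S = E(K, T) = 02; 1F ⊕ 02 = 1D.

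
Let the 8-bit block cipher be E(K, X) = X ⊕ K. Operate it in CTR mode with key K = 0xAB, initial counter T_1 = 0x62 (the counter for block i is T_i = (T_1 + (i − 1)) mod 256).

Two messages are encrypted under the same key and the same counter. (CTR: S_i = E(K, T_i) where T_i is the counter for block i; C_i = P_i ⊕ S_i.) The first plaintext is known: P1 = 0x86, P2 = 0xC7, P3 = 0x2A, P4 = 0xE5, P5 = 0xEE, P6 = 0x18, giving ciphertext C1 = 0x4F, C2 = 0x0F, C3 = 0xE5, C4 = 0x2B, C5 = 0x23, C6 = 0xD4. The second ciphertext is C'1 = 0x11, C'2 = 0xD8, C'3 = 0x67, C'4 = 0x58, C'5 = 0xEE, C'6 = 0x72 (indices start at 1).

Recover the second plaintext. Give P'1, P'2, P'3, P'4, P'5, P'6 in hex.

In CTR with a reused counter, both messages share the same keystream S_i, so C_i ⊕ C'_i = P_i ⊕ P'_i and thus P'_i = P_i ⊕ C_i ⊕ C'_i.
P'1: 0x86 ⊕ 0x4F ⊕ 0x11 = 0xD8.
P'2: 0xC7 ⊕ 0x0F ⊕ 0xD8 = 0x10.
P'3: 0x2A ⊕ 0xE5 ⊕ 0x67 = 0xA8.
P'4: 0xE5 ⊕ 0x2B ⊕ 0x58 = 0x96.
P'5: 0xEE ⊕ 0x23 ⊕ 0xEE = 0x23.
P'6: 0x18 ⊕ 0xD4 ⊕ 0x72 = 0xBE.

P'1 = 0xD8, P'2 = 0x10, P'3 = 0xA8, P'4 = 0x96, P'5 = 0x23, P'6 = 0xBE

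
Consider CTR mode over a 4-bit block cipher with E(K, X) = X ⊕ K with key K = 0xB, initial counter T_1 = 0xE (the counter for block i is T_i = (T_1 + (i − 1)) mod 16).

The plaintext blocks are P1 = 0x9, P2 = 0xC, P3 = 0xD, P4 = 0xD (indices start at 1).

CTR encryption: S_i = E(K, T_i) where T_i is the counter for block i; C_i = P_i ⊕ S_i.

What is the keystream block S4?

C1: T = 0xE, S = E(K, T) = 0x5; 0x9 ⊕ 0x5 = 0xC.
C2: T = 0xF, S = E(K, T) = 0x4; 0xC ⊕ 0x4 = 0x8.
C3: T = 0x0, S = E(K, T) = 0xB; 0xD ⊕ 0xB = 0x6.
C4: T = 0x1, S = E(K, T) = 0xA; 0xD ⊕ 0xA = 0x7.
So S4 = 0xA.

0xA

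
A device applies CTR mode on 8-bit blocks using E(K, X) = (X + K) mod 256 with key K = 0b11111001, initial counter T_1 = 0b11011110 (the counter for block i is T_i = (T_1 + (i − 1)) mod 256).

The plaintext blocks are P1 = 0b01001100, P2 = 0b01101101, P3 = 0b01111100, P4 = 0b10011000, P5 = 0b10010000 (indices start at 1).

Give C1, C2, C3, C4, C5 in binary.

C1 = 0b10011011, C2 = 0b10110101, C3 = 0b10100101, C4 = 0b01000010, C5 = 0b01001011

CTR encryption: S_i = E(K, T_i) where T_i is the counter for block i; C_i = P_i ⊕ S_i.
C1: T = 0b11011110, S = E(K, T) = 0b11010111; 0b01001100 ⊕ 0b11010111 = 0b10011011.
C2: T = 0b11011111, S = E(K, T) = 0b11011000; 0b01101101 ⊕ 0b11011000 = 0b10110101.
C3: T = 0b11100000, S = E(K, T) = 0b11011001; 0b01111100 ⊕ 0b11011001 = 0b10100101.
C4: T = 0b11100001, S = E(K, T) = 0b11011010; 0b10011000 ⊕ 0b11011010 = 0b01000010.
C5: T = 0b11100010, S = E(K, T) = 0b11011011; 0b10010000 ⊕ 0b11011011 = 0b01001011.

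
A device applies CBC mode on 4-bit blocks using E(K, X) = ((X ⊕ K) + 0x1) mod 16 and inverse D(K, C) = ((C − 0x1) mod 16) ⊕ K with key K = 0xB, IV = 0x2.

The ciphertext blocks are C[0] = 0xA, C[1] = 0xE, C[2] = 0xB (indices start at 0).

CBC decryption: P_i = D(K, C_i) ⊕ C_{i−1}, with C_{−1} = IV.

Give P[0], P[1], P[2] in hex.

P[0]: D(K, 0xA) = 0x2; 0x2 ⊕ 0x2 = 0x0.
P[1]: D(K, 0xE) = 0x6; 0x6 ⊕ 0xA = 0xC.
P[2]: D(K, 0xB) = 0x1; 0x1 ⊕ 0xE = 0xF.

P[0] = 0x0, P[1] = 0xC, P[2] = 0xF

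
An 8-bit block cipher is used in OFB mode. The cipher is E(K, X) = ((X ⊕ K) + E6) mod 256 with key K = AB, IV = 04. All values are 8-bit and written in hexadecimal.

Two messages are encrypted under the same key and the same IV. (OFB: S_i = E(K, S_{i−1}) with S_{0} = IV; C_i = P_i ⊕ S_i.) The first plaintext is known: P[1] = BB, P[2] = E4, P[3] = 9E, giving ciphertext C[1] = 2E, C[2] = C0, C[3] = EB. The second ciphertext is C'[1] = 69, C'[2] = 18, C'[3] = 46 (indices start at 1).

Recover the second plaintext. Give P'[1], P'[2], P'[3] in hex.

In OFB with a reused IV, both messages share the same keystream S_i, so C_i ⊕ C'_i = P_i ⊕ P'_i and thus P'_i = P_i ⊕ C_i ⊕ C'_i.
P'[1]: BB ⊕ 2E ⊕ 69 = FC.
P'[2]: E4 ⊕ C0 ⊕ 18 = 3C.
P'[3]: 9E ⊕ EB ⊕ 46 = 33.

P'[1] = FC, P'[2] = 3C, P'[3] = 33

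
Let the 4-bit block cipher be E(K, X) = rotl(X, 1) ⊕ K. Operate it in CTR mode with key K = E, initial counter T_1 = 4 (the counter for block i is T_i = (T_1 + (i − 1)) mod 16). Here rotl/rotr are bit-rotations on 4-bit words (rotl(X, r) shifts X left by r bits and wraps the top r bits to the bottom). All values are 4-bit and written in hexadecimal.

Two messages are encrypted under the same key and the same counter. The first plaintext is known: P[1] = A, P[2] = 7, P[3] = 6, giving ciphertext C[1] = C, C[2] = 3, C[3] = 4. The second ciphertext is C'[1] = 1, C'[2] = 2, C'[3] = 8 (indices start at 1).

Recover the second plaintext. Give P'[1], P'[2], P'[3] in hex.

In CTR with a reused counter, both messages share the same keystream S_i, so C_i ⊕ C'_i = P_i ⊕ P'_i and thus P'_i = P_i ⊕ C_i ⊕ C'_i.
P'[1]: A ⊕ C ⊕ 1 = 7.
P'[2]: 7 ⊕ 3 ⊕ 2 = 6.
P'[3]: 6 ⊕ 4 ⊕ 8 = A.

P'[1] = 7, P'[2] = 6, P'[3] = A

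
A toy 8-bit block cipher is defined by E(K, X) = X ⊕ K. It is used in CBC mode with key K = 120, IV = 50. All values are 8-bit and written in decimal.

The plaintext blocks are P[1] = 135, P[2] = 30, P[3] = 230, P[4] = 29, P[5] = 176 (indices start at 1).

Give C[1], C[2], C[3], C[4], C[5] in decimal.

CBC encryption: C_i = E(K, P_i ⊕ C_{i−1}), with C_{0} = IV.
C[1]: P[1] ⊕ 50 = 181; E(K, 181) = 205.
C[2]: P[2] ⊕ 205 = 211; E(K, 211) = 171.
C[3]: P[3] ⊕ 171 = 77; E(K, 77) = 53.
C[4]: P[4] ⊕ 53 = 40; E(K, 40) = 80.
C[5]: P[5] ⊕ 80 = 224; E(K, 224) = 152.

C[1] = 205, C[2] = 171, C[3] = 53, C[4] = 80, C[5] = 152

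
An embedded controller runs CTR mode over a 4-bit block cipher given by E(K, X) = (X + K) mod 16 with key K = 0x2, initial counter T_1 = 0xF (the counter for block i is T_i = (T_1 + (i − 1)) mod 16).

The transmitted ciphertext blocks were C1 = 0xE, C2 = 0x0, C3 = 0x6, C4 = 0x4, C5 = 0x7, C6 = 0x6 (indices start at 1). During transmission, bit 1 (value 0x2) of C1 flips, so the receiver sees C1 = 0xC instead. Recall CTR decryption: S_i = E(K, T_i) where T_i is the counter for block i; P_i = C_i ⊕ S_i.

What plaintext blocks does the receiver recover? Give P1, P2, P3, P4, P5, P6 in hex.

P1 = 0xD, P2 = 0x2, P3 = 0x5, P4 = 0x0, P5 = 0x2, P6 = 0x0

Only C1 changed, to 0xC. In CTR, a change in C_i flips the same bit in P_i only; the keystream is unaffected. Decrypting the received ciphertext:
P1: T = 0xF, S = E(K, T) = 0x1; 0xC ⊕ 0x1 = 0xD.
P2: T = 0x0, S = E(K, T) = 0x2; 0x0 ⊕ 0x2 = 0x2.
P3: T = 0x1, S = E(K, T) = 0x3; 0x6 ⊕ 0x3 = 0x5.
P4: T = 0x2, S = E(K, T) = 0x4; 0x4 ⊕ 0x4 = 0x0.
P5: T = 0x3, S = E(K, T) = 0x5; 0x7 ⊕ 0x5 = 0x2.
P6: T = 0x4, S = E(K, T) = 0x6; 0x6 ⊕ 0x6 = 0x0.
Blocks that differ from the original plaintext: P1.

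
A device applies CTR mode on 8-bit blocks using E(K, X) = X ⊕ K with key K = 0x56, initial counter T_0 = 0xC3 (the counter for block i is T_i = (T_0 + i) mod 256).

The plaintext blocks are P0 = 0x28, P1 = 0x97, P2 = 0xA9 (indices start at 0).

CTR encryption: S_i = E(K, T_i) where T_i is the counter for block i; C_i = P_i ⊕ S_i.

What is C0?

C0 = 0xBD

C0: T = 0xC3, S = E(K, T) = 0x95; 0x28 ⊕ 0x95 = 0xBD.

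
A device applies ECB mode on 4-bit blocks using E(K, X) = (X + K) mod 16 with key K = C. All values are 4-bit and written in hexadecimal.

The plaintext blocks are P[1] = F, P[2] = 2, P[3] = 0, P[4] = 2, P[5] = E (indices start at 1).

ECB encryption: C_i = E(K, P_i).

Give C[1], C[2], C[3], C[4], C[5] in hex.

C[1]: E(K, F) = B.
C[2]: E(K, 2) = E.
C[3]: E(K, 0) = C.
C[4]: E(K, 2) = E.
C[5]: E(K, E) = A.

C[1] = B, C[2] = E, C[3] = C, C[4] = E, C[5] = A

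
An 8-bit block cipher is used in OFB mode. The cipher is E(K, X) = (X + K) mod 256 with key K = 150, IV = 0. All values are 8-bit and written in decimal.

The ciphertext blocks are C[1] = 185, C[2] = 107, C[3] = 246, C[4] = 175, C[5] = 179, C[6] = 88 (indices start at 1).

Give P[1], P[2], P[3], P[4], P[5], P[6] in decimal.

P[1] = 47, P[2] = 71, P[3] = 52, P[4] = 247, P[5] = 93, P[6] = 220

OFB decryption: S_i = E(K, S_{i−1}) with S_{0} = IV; P_i = C_i ⊕ S_i.
P[1]: S = E(K, 0) = 150; 185 ⊕ 150 = 47.
P[2]: S = E(K, 150) = 44; 107 ⊕ 44 = 71.
P[3]: S = E(K, 44) = 194; 246 ⊕ 194 = 52.
P[4]: S = E(K, 194) = 88; 175 ⊕ 88 = 247.
P[5]: S = E(K, 88) = 238; 179 ⊕ 238 = 93.
P[6]: S = E(K, 238) = 132; 88 ⊕ 132 = 220.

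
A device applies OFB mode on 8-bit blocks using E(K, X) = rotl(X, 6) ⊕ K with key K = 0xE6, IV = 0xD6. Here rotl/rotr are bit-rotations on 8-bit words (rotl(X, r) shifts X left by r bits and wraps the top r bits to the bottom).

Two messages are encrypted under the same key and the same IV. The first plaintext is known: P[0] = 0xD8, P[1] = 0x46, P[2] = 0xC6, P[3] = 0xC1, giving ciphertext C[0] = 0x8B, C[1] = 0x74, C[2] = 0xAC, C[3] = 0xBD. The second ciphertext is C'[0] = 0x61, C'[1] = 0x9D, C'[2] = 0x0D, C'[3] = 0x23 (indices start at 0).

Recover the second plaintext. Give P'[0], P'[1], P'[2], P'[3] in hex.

In OFB with a reused IV, both messages share the same keystream S_i, so C_i ⊕ C'_i = P_i ⊕ P'_i and thus P'_i = P_i ⊕ C_i ⊕ C'_i.
P'[0]: 0xD8 ⊕ 0x8B ⊕ 0x61 = 0x32.
P'[1]: 0x46 ⊕ 0x74 ⊕ 0x9D = 0xAF.
P'[2]: 0xC6 ⊕ 0xAC ⊕ 0x0D = 0x67.
P'[3]: 0xC1 ⊕ 0xBD ⊕ 0x23 = 0x5F.

P'[0] = 0x32, P'[1] = 0xAF, P'[2] = 0x67, P'[3] = 0x5F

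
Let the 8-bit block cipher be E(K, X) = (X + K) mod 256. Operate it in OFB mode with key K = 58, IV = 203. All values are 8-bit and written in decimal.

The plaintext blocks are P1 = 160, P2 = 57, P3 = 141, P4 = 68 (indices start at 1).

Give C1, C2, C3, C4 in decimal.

OFB encryption: S_i = E(K, S_{i−1}) with S_{0} = IV; C_i = P_i ⊕ S_i.
C1: S = E(K, 203) = 5; 160 ⊕ 5 = 165.
C2: S = E(K, 5) = 63; 57 ⊕ 63 = 6.
C3: S = E(K, 63) = 121; 141 ⊕ 121 = 244.
C4: S = E(K, 121) = 179; 68 ⊕ 179 = 247.

C1 = 165, C2 = 6, C3 = 244, C4 = 247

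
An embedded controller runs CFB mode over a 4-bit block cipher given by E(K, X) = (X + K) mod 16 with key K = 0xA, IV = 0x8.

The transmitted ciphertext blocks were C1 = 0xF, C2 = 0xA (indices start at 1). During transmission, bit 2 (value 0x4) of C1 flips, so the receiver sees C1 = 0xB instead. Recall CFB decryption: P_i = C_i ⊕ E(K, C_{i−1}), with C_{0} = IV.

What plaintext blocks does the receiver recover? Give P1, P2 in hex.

Only C1 changed, to 0xB. In CFB, a change in C_i flips the same bit in P_i and garbles P_{i+1}. Decrypting the received ciphertext:
P1: E(K, 0x8) = 0x2; 0xB ⊕ 0x2 = 0x9.
P2: E(K, 0xB) = 0x5; 0xA ⊕ 0x5 = 0xF.
Blocks that differ from the original plaintext: P1, P2.

P1 = 0x9, P2 = 0xF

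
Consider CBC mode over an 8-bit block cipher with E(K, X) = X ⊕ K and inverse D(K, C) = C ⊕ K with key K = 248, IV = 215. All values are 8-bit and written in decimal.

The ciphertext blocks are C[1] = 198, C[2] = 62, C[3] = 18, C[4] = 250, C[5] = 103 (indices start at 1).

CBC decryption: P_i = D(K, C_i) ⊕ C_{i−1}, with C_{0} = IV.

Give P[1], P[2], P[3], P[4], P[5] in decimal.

P[1] = 233, P[2] = 0, P[3] = 212, P[4] = 16, P[5] = 101

P[1]: D(K, 198) = 62; 62 ⊕ 215 = 233.
P[2]: D(K, 62) = 198; 198 ⊕ 198 = 0.
P[3]: D(K, 18) = 234; 234 ⊕ 62 = 212.
P[4]: D(K, 250) = 2; 2 ⊕ 18 = 16.
P[5]: D(K, 103) = 159; 159 ⊕ 250 = 101.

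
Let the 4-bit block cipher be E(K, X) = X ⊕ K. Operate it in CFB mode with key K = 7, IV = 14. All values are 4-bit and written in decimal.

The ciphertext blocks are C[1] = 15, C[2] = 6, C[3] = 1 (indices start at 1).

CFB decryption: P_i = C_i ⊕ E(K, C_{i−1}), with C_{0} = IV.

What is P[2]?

P[2]: E(K, 15) = 8; 6 ⊕ 8 = 14.

P[2] = 14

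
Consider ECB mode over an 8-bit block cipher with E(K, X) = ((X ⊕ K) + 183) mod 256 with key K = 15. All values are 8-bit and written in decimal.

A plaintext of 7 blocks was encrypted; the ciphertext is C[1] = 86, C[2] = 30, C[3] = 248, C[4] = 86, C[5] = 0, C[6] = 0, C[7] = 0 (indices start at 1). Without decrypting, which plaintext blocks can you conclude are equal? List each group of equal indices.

ECB encrypts each block independently with the same key, so equal ciphertext blocks imply equal plaintext blocks.
C[1] = C[4] = 86, so P[1] = P[4].
C[5] = C[6] = C[7] = 0, so P[5] = P[6] = P[7].

P[1] = P[4]; P[5] = P[6] = P[7]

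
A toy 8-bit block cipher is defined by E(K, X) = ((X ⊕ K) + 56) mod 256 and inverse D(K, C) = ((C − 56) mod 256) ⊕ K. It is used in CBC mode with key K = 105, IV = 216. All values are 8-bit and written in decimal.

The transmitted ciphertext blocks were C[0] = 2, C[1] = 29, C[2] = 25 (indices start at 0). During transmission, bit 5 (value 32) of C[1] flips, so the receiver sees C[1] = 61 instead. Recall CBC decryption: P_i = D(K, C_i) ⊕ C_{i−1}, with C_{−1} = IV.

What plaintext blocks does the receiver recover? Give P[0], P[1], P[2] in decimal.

P[0] = 123, P[1] = 110, P[2] = 181

Only C[1] changed, to 61. In CBC, a change in C_i garbles P_i and flips the same bit in P_{i+1}. Decrypting the received ciphertext:
P[0]: D(K, 2) = 163; 163 ⊕ 216 = 123.
P[1]: D(K, 61) = 108; 108 ⊕ 2 = 110.
P[2]: D(K, 25) = 136; 136 ⊕ 61 = 181.
Blocks that differ from the original plaintext: P[1], P[2].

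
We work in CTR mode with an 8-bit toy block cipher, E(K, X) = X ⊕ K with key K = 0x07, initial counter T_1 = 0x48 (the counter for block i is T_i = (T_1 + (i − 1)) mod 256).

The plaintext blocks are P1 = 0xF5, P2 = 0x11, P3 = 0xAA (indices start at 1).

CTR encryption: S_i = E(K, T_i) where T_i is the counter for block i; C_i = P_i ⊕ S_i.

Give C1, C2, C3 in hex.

C1: T = 0x48, S = E(K, T) = 0x4F; 0xF5 ⊕ 0x4F = 0xBA.
C2: T = 0x49, S = E(K, T) = 0x4E; 0x11 ⊕ 0x4E = 0x5F.
C3: T = 0x4A, S = E(K, T) = 0x4D; 0xAA ⊕ 0x4D = 0xE7.

C1 = 0xBA, C2 = 0x5F, C3 = 0xE7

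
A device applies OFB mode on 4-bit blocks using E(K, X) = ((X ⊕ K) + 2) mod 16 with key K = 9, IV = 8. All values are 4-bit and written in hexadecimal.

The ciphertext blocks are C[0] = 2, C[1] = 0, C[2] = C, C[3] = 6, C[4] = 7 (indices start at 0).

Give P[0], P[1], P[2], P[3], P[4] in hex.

OFB decryption: S_i = E(K, S_{i−1}) with S_{−1} = IV; P_i = C_i ⊕ S_i.
P[0]: S = E(K, 8) = 3; 2 ⊕ 3 = 1.
P[1]: S = E(K, 3) = C; 0 ⊕ C = C.
P[2]: S = E(K, C) = 7; C ⊕ 7 = B.
P[3]: S = E(K, 7) = 0; 6 ⊕ 0 = 6.
P[4]: S = E(K, 0) = B; 7 ⊕ B = C.

P[0] = 1, P[1] = C, P[2] = B, P[3] = 6, P[4] = C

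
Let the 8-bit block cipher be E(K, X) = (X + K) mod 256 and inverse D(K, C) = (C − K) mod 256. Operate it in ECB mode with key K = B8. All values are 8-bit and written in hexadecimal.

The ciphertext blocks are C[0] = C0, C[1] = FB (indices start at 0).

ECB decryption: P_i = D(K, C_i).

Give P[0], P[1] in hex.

P[0] = 08, P[1] = 43

P[0]: D(K, C0) = 08.
P[1]: D(K, FB) = 43.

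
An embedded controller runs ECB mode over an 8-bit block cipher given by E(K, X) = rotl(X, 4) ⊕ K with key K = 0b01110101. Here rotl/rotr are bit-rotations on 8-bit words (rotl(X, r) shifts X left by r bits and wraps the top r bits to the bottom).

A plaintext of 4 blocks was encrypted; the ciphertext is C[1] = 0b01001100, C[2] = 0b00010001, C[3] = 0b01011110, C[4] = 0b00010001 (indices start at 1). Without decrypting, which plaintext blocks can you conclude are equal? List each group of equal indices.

P[2] = P[4]

ECB encrypts each block independently with the same key, so equal ciphertext blocks imply equal plaintext blocks.
C[2] = C[4] = 0b00010001, so P[2] = P[4].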